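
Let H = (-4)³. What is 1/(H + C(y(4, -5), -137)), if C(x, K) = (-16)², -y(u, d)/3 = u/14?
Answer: 1/192 ≈ 0.0052083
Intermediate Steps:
y(u, d) = -3*u/14
C(x, K) = 256
H = -64
1/(H + C(y(4, -5), -137)) = 1/(-64 + 256) = 1/192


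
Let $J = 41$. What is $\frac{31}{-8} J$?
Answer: $- \frac{1271}{8} \approx -158.88$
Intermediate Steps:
$\frac{31}{-8} J = \frac{31}{-8} \cdot 41 = 31 \left(- \frac{1}{8}\right) 41 = \left(- \frac{31}{8}\right) 41 = - \frac{1271}{8}$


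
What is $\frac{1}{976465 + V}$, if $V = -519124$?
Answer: $\frac{1}{457341} \approx 2.1866 \cdot 10^{-6}$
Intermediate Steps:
$\frac{1}{976465 + V} = \frac{1}{976465 - 519124} = \frac{1}{457341}$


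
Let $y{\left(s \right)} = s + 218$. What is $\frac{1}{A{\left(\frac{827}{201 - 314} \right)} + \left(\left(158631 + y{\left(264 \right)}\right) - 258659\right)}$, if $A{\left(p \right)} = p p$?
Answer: $- \frac{12769}{1270418945} \approx -1.0051 \cdot 10^{-5}$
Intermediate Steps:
$y{\left(s \right)} = 218 + s$
$A{\left(p \right)} = p^{2}$
$\frac{1}{A{\left(\frac{827}{201 - 314} \right)} + \left(\left(158631 + y{\left(264 \right)}\right) - 258659\right)} = \frac{1}{\left(\frac{827}{201 - 314}\right)^{2} + \left(\left(158631 + \left(218 + 264\right)\right) - 258659\right)} = \frac{1}{\left(\frac{827}{-113}\right)^{2} + \left(\left(158631 + 482\right) - 258659\right)} = \frac{1}{\left(827 \left(- \frac{1}{113}\right)\right)^{2} + \left(159113 - 258659\right)} = \frac{1}{\left(- \frac{827}{113}\right)^{2} - 99546} = \frac{1}{\frac{683929}{12769} - 99546} = \frac{1}{- \frac{1270418945}{12769}} = - \frac{12769}{1270418945}$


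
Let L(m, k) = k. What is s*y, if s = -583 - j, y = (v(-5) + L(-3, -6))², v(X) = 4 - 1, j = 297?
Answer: -7920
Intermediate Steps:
v(X) = 3
y = 9 (y = (3 - 6)² = (-3)² = 9)
s = -880 (s = -583 - 1*297 = -583 - 297 = -880)
s*y = -880*9 = -7920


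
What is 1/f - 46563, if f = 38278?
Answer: -1782338513/38278 ≈ -46563.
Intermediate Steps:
1/f - 46563 = 1/38278 - 46563 = -1782338513/38278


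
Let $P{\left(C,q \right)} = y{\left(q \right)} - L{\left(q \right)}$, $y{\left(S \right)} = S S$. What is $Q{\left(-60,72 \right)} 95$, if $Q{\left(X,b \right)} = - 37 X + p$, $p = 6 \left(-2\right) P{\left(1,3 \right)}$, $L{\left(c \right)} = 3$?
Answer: $204060$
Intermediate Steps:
$y{\left(S \right)} = S^{2}$
$P{\left(C,q \right)} = -3 + q^{2}$ ($P{\left(C,q \right)} = q^{2} - 3 = -3 + q^{2}$)
$p = -72$ ($p = 6 \left(-2\right) \left(-3 + 3^{2}\right) = - 12 \left(-3 + 9\right) = \left(-12\right) 6 = -72$)
$Q{\left(X,b \right)} = -72 - 37 X$ ($Q{\left(X,b \right)} = - 37 X - 72 = -72 - 37 X$)
$Q{\left(-60,72 \right)} 95 = \left(-72 - -2220\right) 95 = \left(-72 + 2220\right) 95 = 2148 \cdot 95 = 204060$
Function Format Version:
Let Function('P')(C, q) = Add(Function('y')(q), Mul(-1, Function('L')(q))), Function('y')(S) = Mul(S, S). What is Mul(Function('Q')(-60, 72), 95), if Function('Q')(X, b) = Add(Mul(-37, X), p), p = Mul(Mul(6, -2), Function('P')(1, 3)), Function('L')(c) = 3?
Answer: 204060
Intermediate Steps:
Function('y')(S) = Pow(S, 2)
Function('P')(C, q) = Add(-3, Pow(q, 2)) (Function('P')(C, q) = Add(Pow(q, 2), Mul(-1, 3)) = Add(Pow(q, 2), -3) = Add(-3, Pow(q, 2)))
p = -72 (p = Mul(Mul(6, -2), Add(-3, Pow(3, 2))) = Mul(-12, Add(-3, 9)) = Mul(-12, 6) = -72)
Function('Q')(X, b) = Add(-72, Mul(-37, X)) (Function('Q')(X, b) = Add(Mul(-37, X), -72) = Add(-72, Mul(-37, X)))
Mul(Function('Q')(-60, 72), 95) = Mul(Add(-72, Mul(-37, -60)), 95) = Mul(Add(-72, 2220), 95) = Mul(2148, 95) = 204060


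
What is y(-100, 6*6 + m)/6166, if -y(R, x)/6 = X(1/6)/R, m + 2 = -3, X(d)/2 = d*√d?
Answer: √6/1849800 ≈ 1.3242e-6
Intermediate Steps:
X(d) = 2*d^(3/2) (X(d) = 2*(d*√d) = 2*d^(3/2))
m = -5 (m = -2 - 3 = -5)
y(R, x) = -√6/(3*R) (y(R, x) = -6*2*(1/6)^(3/2)/R = -6*2*(⅙)^(3/2)/R = -6*2*(√6/36)/R = -6*√6/18/R = -√6/(3*R))
y(-100, 6*6 + m)/6166 = -⅓*√6/(-100)/6166 = -⅓*√6*(-1/100)*(1/6166) = (√6/300)*(1/6166) = √6/1849800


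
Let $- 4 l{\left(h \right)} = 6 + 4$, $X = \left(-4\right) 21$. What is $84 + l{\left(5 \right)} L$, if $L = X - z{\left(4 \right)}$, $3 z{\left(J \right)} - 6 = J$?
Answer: $\frac{907}{3} \approx 302.33$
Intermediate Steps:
$z{\left(J \right)} = 2 + \frac{J}{3}$
$X = -84$
$l{\left(h \right)} = - \frac{5}{2}$ ($l{\left(h \right)} = - \frac{6 + 4}{4} = \left(- \frac{1}{4}\right) 10 = - \frac{5}{2}$)
$L = - \frac{262}{3}$ ($L = -84 - \left(2 + \frac{1}{3} \cdot 4\right) = -84 - \left(2 + \frac{4}{3}\right) = -84 - \frac{10}{3} = - \frac{262}{3} \approx -87.333$)
$84 + l{\left(5 \right)} L = 84 - - \frac{655}{3} = 84 + \frac{655}{3} = \frac{907}{3}$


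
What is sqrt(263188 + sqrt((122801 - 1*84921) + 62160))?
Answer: sqrt(263188 + 2*sqrt(25010)) ≈ 513.33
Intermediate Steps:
sqrt(263188 + sqrt((122801 - 1*84921) + 62160)) = sqrt(263188 + sqrt((122801 - 84921) + 62160)) = sqrt(263188 + sqrt(37880 + 62160)) = sqrt(263188 + sqrt(100040)) = sqrt(263188 + 2*sqrt(25010))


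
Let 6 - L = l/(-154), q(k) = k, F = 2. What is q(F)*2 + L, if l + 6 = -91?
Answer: 1443/154 ≈ 9.3701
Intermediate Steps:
l = -97 (l = -6 - 91 = -97)
L = 827/154 (L = 6 - (-97)/(-154) = 6 - (-97)*(-1)/154 = 6 - 1*97/154 = 6 - 97/154 = 827/154 ≈ 5.3701)
q(F)*2 + L = 2*2 + 827/154 = 4 + 827/154 = 1443/154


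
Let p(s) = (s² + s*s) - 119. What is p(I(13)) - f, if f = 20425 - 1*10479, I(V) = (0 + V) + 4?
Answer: -9487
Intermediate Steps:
I(V) = 4 + V (I(V) = V + 4 = 4 + V)
p(s) = -119 + 2*s² (p(s) = (s² + s²) - 119 = 2*s² - 119 = -119 + 2*s²)
f = 9946 (f = 20425 - 10479 = 9946)
p(I(13)) - f = (-119 + 2*(4 + 13)²) - 1*9946 = (-119 + 2*17²) - 9946 = (-119 + 2*289) - 9946 = (-119 + 578) - 9946 = 459 - 9946 = -9487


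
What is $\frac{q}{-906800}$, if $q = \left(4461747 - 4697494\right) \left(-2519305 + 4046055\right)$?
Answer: $\frac{7198534645}{18136} \approx 3.9692 \cdot 10^{5}$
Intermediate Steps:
$q = -359926732250$ ($q = \left(-235747\right) 1526750 = -359926732250$)
$\frac{q}{-906800} = - \frac{359926732250}{-906800} = \left(-359926732250\right) \left(- \frac{1}{906800}\right) = \frac{7198534645}{18136}$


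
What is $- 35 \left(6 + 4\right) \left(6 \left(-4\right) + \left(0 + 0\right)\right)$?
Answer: $8400$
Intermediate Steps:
$- 35 \left(6 + 4\right) \left(6 \left(-4\right) + \left(0 + 0\right)\right) = - 35 \cdot 10 \left(-24 + 0\right) = - 35 \cdot 10 \left(-24\right) = \left(-35\right) \left(-240\right) = 8400$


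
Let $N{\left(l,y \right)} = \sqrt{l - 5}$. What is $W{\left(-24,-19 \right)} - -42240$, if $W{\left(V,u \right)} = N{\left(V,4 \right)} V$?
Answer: $42240 - 24 i \sqrt{29} \approx 42240.0 - 129.24 i$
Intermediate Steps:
$N{\left(l,y \right)} = \sqrt{-5 + l}$
$W{\left(V,u \right)} = V \sqrt{-5 + V}$ ($W{\left(V,u \right)} = \sqrt{-5 + V} V = V \sqrt{-5 + V}$)
$W{\left(-24,-19 \right)} - -42240 = - 24 \sqrt{-5 - 24} - -42240 = - 24 \sqrt{-29} + 42240 = - 24 i \sqrt{29} + 42240 = 42240 - 24 i \sqrt{29}$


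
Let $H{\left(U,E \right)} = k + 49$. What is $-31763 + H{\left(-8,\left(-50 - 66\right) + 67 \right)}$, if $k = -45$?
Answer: $-31759$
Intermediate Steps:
$H{\left(U,E \right)} = 4$ ($H{\left(U,E \right)} = -45 + 49 = 4$)
$-31763 + H{\left(-8,\left(-50 - 66\right) + 67 \right)} = -31763 + 4 = -31759$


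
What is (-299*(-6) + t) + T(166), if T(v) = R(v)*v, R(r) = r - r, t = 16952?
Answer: 18746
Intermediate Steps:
R(r) = 0
T(v) = 0 (T(v) = 0*v = 0)
(-299*(-6) + t) + T(166) = (-299*(-6) + 16952) + 0 = (1794 + 16952) + 0 = 18746 + 0 = 18746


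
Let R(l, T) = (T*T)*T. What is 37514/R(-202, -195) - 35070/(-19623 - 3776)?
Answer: 259161876164/173500660125 ≈ 1.4937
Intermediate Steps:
R(l, T) = T³ (R(l, T) = T²*T = T³)
37514/R(-202, -195) - 35070/(-19623 - 3776) = 37514/((-195)³) - 35070/(-19623 - 3776) = 37514/(-7414875) - 35070/(-23399) = 37514*(-1/7414875) - 35070*(-1/23399) = -37514/7414875 + 35070/23399 = 259161876164/173500660125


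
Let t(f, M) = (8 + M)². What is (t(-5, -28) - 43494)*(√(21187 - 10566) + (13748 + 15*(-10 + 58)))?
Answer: -623483992 - 43094*√10621 ≈ -6.2792e+8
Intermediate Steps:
(t(-5, -28) - 43494)*(√(21187 - 10566) + (13748 + 15*(-10 + 58))) = ((8 - 28)² - 43494)*(√(21187 - 10566) + (13748 + 15*(-10 + 58))) = ((-20)² - 43494)*(√10621 + (13748 + 15*48)) = (400 - 43494)*(√10621 + (13748 + 720)) = -43094*(√10621 + 14468) = -43094*(14468 + √10621) = -623483992 - 43094*√10621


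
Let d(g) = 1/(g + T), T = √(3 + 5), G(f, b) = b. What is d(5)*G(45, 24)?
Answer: 120/17 - 48*√2/17 ≈ 3.0658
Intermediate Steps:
T = 2*√2 (T = √8 = 2*√2 ≈ 2.8284)
d(g) = 1/(g + 2*√2)
d(5)*G(45, 24) = 24/(5 + 2*√2)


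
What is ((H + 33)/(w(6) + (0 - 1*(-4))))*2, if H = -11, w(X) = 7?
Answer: 4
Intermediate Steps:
((H + 33)/(w(6) + (0 - 1*(-4))))*2 = ((-11 + 33)/(7 + (0 - 1*(-4))))*2 = (22/(7 + (0 + 4)))*2 = (22/(7 + 4))*2 = (22/11)*2 = (22*(1/11))*2 = 2*2 = 4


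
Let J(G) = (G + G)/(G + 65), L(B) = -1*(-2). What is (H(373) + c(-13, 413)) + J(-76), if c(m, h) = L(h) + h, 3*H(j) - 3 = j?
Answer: 18287/33 ≈ 554.15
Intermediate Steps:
H(j) = 1 + j/3
L(B) = 2
c(m, h) = 2 + h
J(G) = 2*G/(65 + G) (J(G) = (2*G)/(65 + G) = 2*G/(65 + G))
(H(373) + c(-13, 413)) + J(-76) = ((1 + (1/3)*373) + (2 + 413)) + 2*(-76)/(65 - 76) = ((1 + 373/3) + 415) + 2*(-76)/(-11) = (376/3 + 415) + 2*(-76)*(-1/11) = 1621/3 + 152/11 = 18287/33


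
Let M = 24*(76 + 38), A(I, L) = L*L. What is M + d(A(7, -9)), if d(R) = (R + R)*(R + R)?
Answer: 28980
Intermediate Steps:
A(I, L) = L²
d(R) = 4*R² (d(R) = (2*R)*(2*R) = 4*R²)
M = 2736 (M = 24*114 = 2736)
M + d(A(7, -9)) = 2736 + 4*((-9)²)² = 2736 + 4*81² = 2736 + 4*6561 = 2736 + 26244 = 28980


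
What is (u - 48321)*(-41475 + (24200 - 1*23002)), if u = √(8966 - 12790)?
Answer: 1946224917 - 161108*I*√239 ≈ 1.9462e+9 - 2.4907e+6*I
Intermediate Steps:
u = 4*I*√239 (u = √(-3824) = 4*I*√239 ≈ 61.839*I)
(u - 48321)*(-41475 + (24200 - 1*23002)) = (4*I*√239 - 48321)*(-41475 + (24200 - 1*23002)) = (-48321 + 4*I*√239)*(-41475 + (24200 - 23002)) = (-48321 + 4*I*√239)*(-41475 + 1198) = (-48321 + 4*I*√239)*(-40277) = 1946224917 - 161108*I*√239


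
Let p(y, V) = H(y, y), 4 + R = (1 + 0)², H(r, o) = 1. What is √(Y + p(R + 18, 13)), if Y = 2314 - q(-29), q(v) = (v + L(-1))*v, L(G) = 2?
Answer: 2*√383 ≈ 39.141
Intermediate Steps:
R = -3 (R = -4 + (1 + 0)² = -4 + 1² = -4 + 1 = -3)
q(v) = v*(2 + v) (q(v) = (v + 2)*v = (2 + v)*v = v*(2 + v))
p(y, V) = 1
Y = 1531 (Y = 2314 - (-29)*(2 - 29) = 2314 - (-29)*(-27) = 2314 - 1*783 = 2314 - 783 = 1531)
√(Y + p(R + 18, 13)) = √(1531 + 1) = √1532 = 2*√383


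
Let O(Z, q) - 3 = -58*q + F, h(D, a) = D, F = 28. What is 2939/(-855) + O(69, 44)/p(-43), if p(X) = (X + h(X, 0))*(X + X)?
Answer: -23892299/6323580 ≈ -3.7783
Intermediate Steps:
O(Z, q) = 31 - 58*q (O(Z, q) = 3 + (-58*q + 28) = 3 + (28 - 58*q) = 31 - 58*q)
p(X) = 4*X² (p(X) = (X + X)*(X + X) = (2*X)*(2*X) = 4*X²)
2939/(-855) + O(69, 44)/p(-43) = 2939/(-855) + (31 - 58*44)/((4*(-43)²)) = 2939*(-1/855) + (31 - 2552)/((4*1849)) = -2939/855 - 2521/7396 = -23892299/6323580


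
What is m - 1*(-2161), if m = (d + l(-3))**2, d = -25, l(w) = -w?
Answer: 2645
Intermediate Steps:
m = 484 (m = (-25 - 1*(-3))**2 = (-25 + 3)**2 = (-22)**2 = 484)
m - 1*(-2161) = 484 - 1*(-2161) = 484 + 2161 = 2645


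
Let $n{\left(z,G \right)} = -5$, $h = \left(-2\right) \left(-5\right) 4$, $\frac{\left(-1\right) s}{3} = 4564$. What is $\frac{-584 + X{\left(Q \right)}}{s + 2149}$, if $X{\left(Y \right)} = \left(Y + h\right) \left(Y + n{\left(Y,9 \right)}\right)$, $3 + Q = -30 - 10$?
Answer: $\frac{440}{11543} \approx 0.038118$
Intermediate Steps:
$s = -13692$ ($s = \left(-3\right) 4564 = -13692$)
$h = 40$ ($h = 10 \cdot 4 = 40$)
$Q = -43$ ($Q = -3 - 40 = -43$)
$X{\left(Y \right)} = \left(-5 + Y\right) \left(40 + Y\right)$ ($X{\left(Y \right)} = \left(Y + 40\right) \left(Y - 5\right) = \left(40 + Y\right) \left(-5 + Y\right) = \left(-5 + Y\right) \left(40 + Y\right)$)
$\frac{-584 + X{\left(Q \right)}}{s + 2149} = \frac{-584 + \left(-200 + \left(-43\right)^{2} + 35 \left(-43\right)\right)}{-13692 + 2149} = \frac{-584 - -144}{-11543} = \left(-584 + 144\right) \left(- \frac{1}{11543}\right) = \left(-440\right) \left(- \frac{1}{11543}\right) = \frac{440}{11543}$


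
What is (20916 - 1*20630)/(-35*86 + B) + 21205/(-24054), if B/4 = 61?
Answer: -3640693/3696298 ≈ -0.98496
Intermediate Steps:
B = 244 (B = 4*61 = 244)
(20916 - 1*20630)/(-35*86 + B) + 21205/(-24054) = (20916 - 1*20630)/(-35*86 + 244) + 21205/(-24054) = (20916 - 20630)/(-3010 + 244) + 21205*(-1/24054) = 286/(-2766) - 21205/24054 = 286*(-1/2766) - 21205/24054 = -143/1383 - 21205/24054 = -3640693/3696298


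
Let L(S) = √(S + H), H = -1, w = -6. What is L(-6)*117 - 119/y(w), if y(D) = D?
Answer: 119/6 + 117*I*√7 ≈ 19.833 + 309.55*I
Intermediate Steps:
L(S) = √(-1 + S) (L(S) = √(S - 1) = √(-1 + S))
L(-6)*117 - 119/y(w) = √(-1 - 6)*117 - 119/(-6) = √(-7)*117 - 119*(-⅙) = (I*√7)*117 + 119/6 = 117*I*√7 + 119/6 = 119/6 + 117*I*√7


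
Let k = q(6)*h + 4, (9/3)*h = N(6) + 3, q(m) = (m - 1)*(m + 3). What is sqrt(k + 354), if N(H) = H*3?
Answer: sqrt(673) ≈ 25.942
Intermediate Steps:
q(m) = (-1 + m)*(3 + m)
N(H) = 3*H
h = 7 (h = (3*6 + 3)/3 = (18 + 3)/3 = (1/3)*21 = 7)
k = 319 (k = (-3 + 6**2 + 2*6)*7 + 4 = (-3 + 36 + 12)*7 + 4 = 45*7 + 4 = 315 + 4 = 319)
sqrt(k + 354) = sqrt(319 + 354) = sqrt(673)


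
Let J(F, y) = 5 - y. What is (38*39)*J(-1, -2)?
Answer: 10374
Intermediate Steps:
(38*39)*J(-1, -2) = (38*39)*(5 - 1*(-2)) = 1482*(5 + 2) = 1482*7 = 10374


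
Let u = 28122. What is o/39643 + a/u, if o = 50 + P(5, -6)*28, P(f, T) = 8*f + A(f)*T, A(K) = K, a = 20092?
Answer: 402893708/557420223 ≈ 0.72278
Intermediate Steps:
P(f, T) = 8*f + T*f (P(f, T) = 8*f + f*T = 8*f + T*f)
o = 330 (o = 50 + (5*(8 - 6))*28 = 50 + (5*2)*28 = 50 + 10*28 = 50 + 280 = 330)
o/39643 + a/u = 330/39643 + 20092/28122 = 330*(1/39643) + 20092*(1/28122) = 330/39643 + 10046/14061 = 402893708/557420223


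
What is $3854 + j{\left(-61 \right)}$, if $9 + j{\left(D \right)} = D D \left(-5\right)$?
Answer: $-14760$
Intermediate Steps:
$j{\left(D \right)} = -9 - 5 D^{2}$ ($j{\left(D \right)} = -9 + D D \left(-5\right) = -9 + D^{2} \left(-5\right) = -9 - 5 D^{2}$)
$3854 + j{\left(-61 \right)} = 3854 - \left(9 + 5 \left(-61\right)^{2}\right) = 3854 - 18614 = -14760$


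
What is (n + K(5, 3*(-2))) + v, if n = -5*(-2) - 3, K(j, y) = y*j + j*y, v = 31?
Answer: -22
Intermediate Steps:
K(j, y) = 2*j*y (K(j, y) = j*y + j*y = 2*j*y)
n = 7 (n = 10 - 3 = 7)
(n + K(5, 3*(-2))) + v = (7 + 2*5*(3*(-2))) + 31 = (7 + 2*5*(-6)) + 31 = (7 - 60) + 31 = -53 + 31 = -22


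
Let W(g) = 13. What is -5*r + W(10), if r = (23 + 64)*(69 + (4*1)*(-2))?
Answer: -26522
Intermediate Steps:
r = 5307 (r = 87*(69 + 4*(-2)) = 87*(69 - 8) = 87*61 = 5307)
-5*r + W(10) = -5*5307 + 13 = -26535 + 13 = -26522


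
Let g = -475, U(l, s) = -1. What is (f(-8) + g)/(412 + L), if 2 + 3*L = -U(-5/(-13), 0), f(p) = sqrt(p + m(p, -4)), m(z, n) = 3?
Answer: -15/13 + 3*I*sqrt(5)/1235 ≈ -1.1538 + 0.0054317*I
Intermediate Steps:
f(p) = sqrt(3 + p) (f(p) = sqrt(p + 3) = sqrt(3 + p))
L = -1/3 (L = -2/3 + (-1*(-1))/3 = -2/3 + (1/3)*1 = -2/3 + 1/3 = -1/3 ≈ -0.33333)
(f(-8) + g)/(412 + L) = (sqrt(3 - 8) - 475)/(412 - 1/3) = (sqrt(-5) - 475)/(1235/3) = (I*sqrt(5) - 475)*(3/1235) = (-475 + I*sqrt(5))*(3/1235) = -15/13 + 3*I*sqrt(5)/1235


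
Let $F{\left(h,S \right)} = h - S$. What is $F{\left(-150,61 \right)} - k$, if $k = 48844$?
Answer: $-49055$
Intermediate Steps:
$F{\left(-150,61 \right)} - k = \left(-150 - 61\right) - 48844 = -211 - 48844 = -49055$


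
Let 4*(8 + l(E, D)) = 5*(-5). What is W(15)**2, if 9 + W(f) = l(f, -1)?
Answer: 8649/16 ≈ 540.56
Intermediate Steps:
l(E, D) = -57/4 (l(E, D) = -8 + (5*(-5))/4 = -8 + (1/4)*(-25) = -8 - 25/4 = -57/4)
W(f) = -93/4 (W(f) = -9 - 57/4 = -93/4)
W(15)**2 = (-93/4)**2 = 8649/16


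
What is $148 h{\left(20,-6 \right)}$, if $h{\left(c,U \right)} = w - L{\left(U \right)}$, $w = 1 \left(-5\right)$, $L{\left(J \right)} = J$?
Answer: $148$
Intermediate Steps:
$w = -5$
$h{\left(c,U \right)} = -5 - U$
$148 h{\left(20,-6 \right)} = 148 \left(-5 - -6\right) = 148 \left(-5 + 6\right) = 148 \cdot 1 = 148$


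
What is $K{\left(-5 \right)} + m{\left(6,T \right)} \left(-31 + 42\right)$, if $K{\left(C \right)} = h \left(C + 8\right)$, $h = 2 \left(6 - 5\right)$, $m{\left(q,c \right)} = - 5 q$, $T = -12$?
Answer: $-324$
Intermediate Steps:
$h = 2$ ($h = 2 \cdot 1 = 2$)
$K{\left(C \right)} = 16 + 2 C$ ($K{\left(C \right)} = 2 \left(C + 8\right) = 2 \left(8 + C\right) = 16 + 2 C$)
$K{\left(-5 \right)} + m{\left(6,T \right)} \left(-31 + 42\right) = \left(16 + 2 \left(-5\right)\right) + \left(-5\right) 6 \left(-31 + 42\right) = \left(16 - 10\right) - 330 = 6 - 330 = -324$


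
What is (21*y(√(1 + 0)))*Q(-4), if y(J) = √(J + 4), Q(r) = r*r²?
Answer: -1344*√5 ≈ -3005.3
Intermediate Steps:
Q(r) = r³
y(J) = √(4 + J)
(21*y(√(1 + 0)))*Q(-4) = (21*√(4 + √(1 + 0)))*(-4)³ = (21*√(4 + √1))*(-64) = (21*√(4 + 1))*(-64) = (21*√5)*(-64) = -1344*√5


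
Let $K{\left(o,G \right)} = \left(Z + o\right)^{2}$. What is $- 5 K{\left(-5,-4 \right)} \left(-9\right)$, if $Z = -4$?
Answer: $3645$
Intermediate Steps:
$K{\left(o,G \right)} = \left(-4 + o\right)^{2}$
$- 5 K{\left(-5,-4 \right)} \left(-9\right) = - 5 \left(-4 - 5\right)^{2} \left(-9\right) = - 5 \left(-9\right)^{2} \left(-9\right) = \left(-5\right) 81 \left(-9\right) = \left(-405\right) \left(-9\right) = 3645$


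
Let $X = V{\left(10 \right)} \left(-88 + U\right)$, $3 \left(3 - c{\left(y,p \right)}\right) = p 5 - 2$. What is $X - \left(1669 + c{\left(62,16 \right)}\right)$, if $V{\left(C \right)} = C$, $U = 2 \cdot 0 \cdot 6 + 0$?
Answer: $-2526$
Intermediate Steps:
$U = 0$ ($U = 2 \cdot 0 + 0 = 0 + 0 = 0$)
$c{\left(y,p \right)} = \frac{11}{3} - \frac{5 p}{3}$ ($c{\left(y,p \right)} = 3 - \frac{p 5 - 2}{3} = 3 - \frac{5 p - 2}{3} = 3 - \frac{-2 + 5 p}{3} = 3 - \left(- \frac{2}{3} + \frac{5 p}{3}\right) = \frac{11}{3} - \frac{5 p}{3}$)
$X = -880$ ($X = 10 \left(-88 + 0\right) = 10 \left(-88\right) = -880$)
$X - \left(1669 + c{\left(62,16 \right)}\right) = -880 - \left(1669 + \left(\frac{11}{3} - \frac{80}{3}\right)\right) = -880 - \left(1669 - 23\right) = -880 - 1646 = -2526$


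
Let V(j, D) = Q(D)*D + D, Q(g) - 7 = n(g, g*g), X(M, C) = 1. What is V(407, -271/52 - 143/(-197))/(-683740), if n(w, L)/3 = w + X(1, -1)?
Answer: -68031807/4220668137920 ≈ -1.6119e-5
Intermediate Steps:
n(w, L) = 3 + 3*w (n(w, L) = 3*(w + 1) = 3*(1 + w) = 3 + 3*w)
Q(g) = 10 + 3*g (Q(g) = 7 + (3 + 3*g) = 10 + 3*g)
V(j, D) = D + D*(10 + 3*D) (V(j, D) = (10 + 3*D)*D + D = D*(10 + 3*D) + D = D + D*(10 + 3*D))
V(407, -271/52 - 143/(-197))/(-683740) = ((-271/52 - 143/(-197))*(11 + 3*(-271/52 - 143/(-197))))/(-683740) = ((-271*1/52 - 143*(-1/197))*(11 + 3*(-271*1/52 - 143*(-1/197))))*(-1/683740) = ((-271/52 + 143/197)*(11 + 3*(-271/52 + 143/197)))*(-1/683740) = -45951*(11 + 3*(-45951/10244))/10244*(-1/683740) = -45951*(11 - 137853/10244)/10244*(-1/683740) = -45951/10244*(-25169/10244)*(-1/683740) = (1156540719/104939536)*(-1/683740) = -68031807/4220668137920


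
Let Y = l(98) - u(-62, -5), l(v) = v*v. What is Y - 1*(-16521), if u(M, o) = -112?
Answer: 26237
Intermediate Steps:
l(v) = v²
Y = 9716 (Y = 98² - 1*(-112) = 9604 + 112 = 9716)
Y - 1*(-16521) = 9716 - 1*(-16521) = 9716 + 16521 = 26237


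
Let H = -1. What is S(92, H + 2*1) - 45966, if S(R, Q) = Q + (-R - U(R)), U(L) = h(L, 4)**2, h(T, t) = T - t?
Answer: -53801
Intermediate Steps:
U(L) = (-4 + L)**2 (U(L) = (L - 1*4)**2 = (L - 4)**2 = (-4 + L)**2)
S(R, Q) = Q - R - (-4 + R)**2 (S(R, Q) = Q + (-R - (-4 + R)**2) = Q - R - (-4 + R)**2)
S(92, H + 2*1) - 45966 = ((-1 + 2*1) - 1*92 - (-4 + 92)**2) - 45966 = ((-1 + 2) - 92 - 1*88**2) - 45966 = (1 - 92 - 1*7744) - 45966 = (1 - 92 - 7744) - 45966 = -7835 - 45966 = -53801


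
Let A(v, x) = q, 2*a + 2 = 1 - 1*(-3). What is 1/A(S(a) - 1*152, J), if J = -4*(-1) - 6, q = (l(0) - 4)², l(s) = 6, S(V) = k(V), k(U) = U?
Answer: ¼ ≈ 0.25000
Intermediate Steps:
a = 1 (a = -1 + (1 - 1*(-3))/2 = -1 + (1 + 3)/2 = -1 + (½)*4 = -1 + 2 = 1)
S(V) = V
q = 4 (q = (6 - 4)² = 2² = 4)
J = -2 (J = 4 - 6 = -2)
A(v, x) = 4
1/A(S(a) - 1*152, J) = 1/4 = ¼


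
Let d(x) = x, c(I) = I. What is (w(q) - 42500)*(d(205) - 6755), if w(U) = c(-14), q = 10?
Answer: 278466700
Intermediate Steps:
w(U) = -14
(w(q) - 42500)*(d(205) - 6755) = (-14 - 42500)*(205 - 6755) = -42514*(-6550) = 278466700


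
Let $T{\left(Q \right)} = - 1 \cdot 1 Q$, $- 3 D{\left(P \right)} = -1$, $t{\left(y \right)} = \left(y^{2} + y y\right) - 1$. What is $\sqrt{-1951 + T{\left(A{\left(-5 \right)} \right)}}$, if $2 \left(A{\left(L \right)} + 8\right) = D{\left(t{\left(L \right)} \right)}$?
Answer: $\frac{i \sqrt{69954}}{6} \approx 44.081 i$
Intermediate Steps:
$t{\left(y \right)} = -1 + 2 y^{2}$ ($t{\left(y \right)} = \left(y^{2} + y^{2}\right) - 1 = 2 y^{2} - 1 = -1 + 2 y^{2}$)
$D{\left(P \right)} = \frac{1}{3}$ ($D{\left(P \right)} = \left(- \frac{1}{3}\right) \left(-1\right) = \frac{1}{3}$)
$A{\left(L \right)} = - \frac{47}{6}$ ($A{\left(L \right)} = -8 + \frac{1}{2} \cdot \frac{1}{3} = -8 + \frac{1}{6} = - \frac{47}{6}$)
$T{\left(Q \right)} = - Q$ ($T{\left(Q \right)} = - 1 Q = - Q$)
$\sqrt{-1951 + T{\left(A{\left(-5 \right)} \right)}} = \sqrt{-1951 - - \frac{47}{6}} = \sqrt{-1951 + \frac{47}{6}} = \sqrt{- \frac{11659}{6}} = \frac{i \sqrt{69954}}{6}$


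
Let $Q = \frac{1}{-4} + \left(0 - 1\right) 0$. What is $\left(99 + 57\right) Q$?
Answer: $-39$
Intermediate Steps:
$Q = - \frac{1}{4}$ ($Q = - \frac{1}{4} - 0 = - \frac{1}{4} + 0 = - \frac{1}{4} \approx -0.25$)
$\left(99 + 57\right) Q = \left(99 + 57\right) \left(- \frac{1}{4}\right) = 156 \left(- \frac{1}{4}\right) = -39$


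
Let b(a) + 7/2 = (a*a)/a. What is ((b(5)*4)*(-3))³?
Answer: -5832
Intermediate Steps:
b(a) = -7/2 + a (b(a) = -7/2 + (a*a)/a = -7/2 + a²/a = -7/2 + a)
((b(5)*4)*(-3))³ = (((-7/2 + 5)*4)*(-3))³ = (((3/2)*4)*(-3))³ = (6*(-3))³ = (-18)³ = -5832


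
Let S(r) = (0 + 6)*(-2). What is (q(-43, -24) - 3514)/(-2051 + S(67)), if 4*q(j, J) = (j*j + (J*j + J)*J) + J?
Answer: 36423/8252 ≈ 4.4138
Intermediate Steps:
q(j, J) = J/4 + j**2/4 + J*(J + J*j)/4 (q(j, J) = ((j*j + (J*j + J)*J) + J)/4 = ((j**2 + (J + J*j)*J) + J)/4 = ((j**2 + J*(J + J*j)) + J)/4 = (J + j**2 + J*(J + J*j))/4 = J/4 + j**2/4 + J*(J + J*j)/4)
S(r) = -12 (S(r) = 6*(-2) = -12)
(q(-43, -24) - 3514)/(-2051 + S(67)) = (((1/4)*(-24) + (1/4)*(-24)**2 + (1/4)*(-43)**2 + (1/4)*(-43)*(-24)**2) - 3514)/(-2051 - 12) = ((-6 + (1/4)*576 + (1/4)*1849 + (1/4)*(-43)*576) - 3514)/(-2063) = ((-6 + 144 + 1849/4 - 6192) - 3514)*(-1/2063) = (-22367/4 - 3514)*(-1/2063) = -36423/4*(-1/2063) = 36423/8252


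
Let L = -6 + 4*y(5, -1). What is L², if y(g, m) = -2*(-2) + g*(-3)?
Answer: 2500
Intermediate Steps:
y(g, m) = 4 - 3*g
L = -50 (L = -6 + 4*(4 - 3*5) = -6 + 4*(4 - 15) = -6 + 4*(-11) = -6 - 44 = -50)
L² = (-50)² = 2500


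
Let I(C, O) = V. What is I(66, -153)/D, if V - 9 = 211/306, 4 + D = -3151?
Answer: -593/193086 ≈ -0.0030712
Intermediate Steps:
D = -3155 (D = -4 - 3151 = -3155)
V = 2965/306 (V = 9 + 211/306 = 2965/306 ≈ 9.6895)
I(C, O) = 2965/306
I(66, -153)/D = (2965/306)/(-3155) = (2965/306)*(-1/3155) = -593/193086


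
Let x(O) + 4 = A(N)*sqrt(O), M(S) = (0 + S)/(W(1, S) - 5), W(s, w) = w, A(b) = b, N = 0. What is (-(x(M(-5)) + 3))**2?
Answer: 1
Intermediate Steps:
M(S) = S/(-5 + S) (M(S) = (0 + S)/(S - 5) = S/(-5 + S))
x(O) = -4 (x(O) = -4 + 0*sqrt(O) = -4 + 0 = -4)
(-(x(M(-5)) + 3))**2 = (-(-4 + 3))**2 = (-1*(-1))**2 = 1**2 = 1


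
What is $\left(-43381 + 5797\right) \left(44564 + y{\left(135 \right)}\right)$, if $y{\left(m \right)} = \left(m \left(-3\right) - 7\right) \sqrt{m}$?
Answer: $-1674893376 + 46453824 \sqrt{15} \approx -1.495 \cdot 10^{9}$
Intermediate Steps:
$y{\left(m \right)} = \sqrt{m} \left(-7 - 3 m\right)$ ($y{\left(m \right)} = \left(- 3 m - 7\right) \sqrt{m} = \left(-7 - 3 m\right) \sqrt{m} = \sqrt{m} \left(-7 - 3 m\right)$)
$\left(-43381 + 5797\right) \left(44564 + y{\left(135 \right)}\right) = \left(-43381 + 5797\right) \left(44564 + \sqrt{135} \left(-7 - 405\right)\right) = - 37584 \left(44564 + 3 \sqrt{15} \left(-7 - 405\right)\right) = - 37584 \left(44564 + 3 \sqrt{15} \left(-412\right)\right) = - 37584 \left(44564 - 1236 \sqrt{15}\right) = -1674893376 + 46453824 \sqrt{15}$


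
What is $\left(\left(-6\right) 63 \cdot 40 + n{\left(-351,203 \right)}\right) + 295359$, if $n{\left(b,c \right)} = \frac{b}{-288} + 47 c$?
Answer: $\frac{9272999}{32} \approx 2.8978 \cdot 10^{5}$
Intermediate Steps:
$n{\left(b,c \right)} = 47 c - \frac{b}{288}$ ($n{\left(b,c \right)} = - \frac{b}{288} + 47 c = 47 c - \frac{b}{288}$)
$\left(\left(-6\right) 63 \cdot 40 + n{\left(-351,203 \right)}\right) + 295359 = \left(\left(-6\right) 63 \cdot 40 + \left(47 \cdot 203 - - \frac{39}{32}\right)\right) + 295359 = \left(\left(-378\right) 40 + \left(9541 + \frac{39}{32}\right)\right) + 295359 = \left(-15120 + \frac{305351}{32}\right) + 295359 = - \frac{178489}{32} + 295359 = \frac{9272999}{32}$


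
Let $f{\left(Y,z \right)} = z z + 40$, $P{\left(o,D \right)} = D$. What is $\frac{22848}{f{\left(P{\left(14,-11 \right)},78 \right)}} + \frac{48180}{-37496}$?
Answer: $\frac{35103393}{14351594} \approx 2.446$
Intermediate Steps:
$f{\left(Y,z \right)} = 40 + z^{2}$ ($f{\left(Y,z \right)} = z^{2} + 40 = 40 + z^{2}$)
$\frac{22848}{f{\left(P{\left(14,-11 \right)},78 \right)}} + \frac{48180}{-37496} = \frac{22848}{40 + 78^{2}} + \frac{48180}{-37496} = \frac{22848}{40 + 6084} + 48180 \left(- \frac{1}{37496}\right) = \frac{22848}{6124} - \frac{12045}{9374} = 22848 \cdot \frac{1}{6124} - \frac{12045}{9374} = \frac{5712}{1531} - \frac{12045}{9374} = \frac{35103393}{14351594}$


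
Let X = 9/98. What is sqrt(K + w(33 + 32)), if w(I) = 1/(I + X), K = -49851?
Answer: I*sqrt(2028518370349)/6379 ≈ 223.27*I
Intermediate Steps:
X = 9/98 (X = 9*(1/98) = 9/98 ≈ 0.091837)
w(I) = 1/(9/98 + I) (w(I) = 1/(I + 9/98) = 1/(9/98 + I))
sqrt(K + w(33 + 32)) = sqrt(-49851 + 98/(9 + 98*(33 + 32))) = sqrt(-49851 + 98/(9 + 98*65)) = sqrt(-49851 + 98/(9 + 6370)) = sqrt(-49851 + 98/6379) = sqrt(-317999431/6379) = I*sqrt(2028518370349)/6379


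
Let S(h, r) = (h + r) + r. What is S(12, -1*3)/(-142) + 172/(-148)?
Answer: -3164/2627 ≈ -1.2044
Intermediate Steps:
S(h, r) = h + 2*r
S(12, -1*3)/(-142) + 172/(-148) = (12 + 2*(-1*3))/(-142) + 172/(-148) = (12 + 2*(-3))*(-1/142) + 172*(-1/148) = (12 - 6)*(-1/142) - 43/37 = 6*(-1/142) - 43/37 = -3/71 - 43/37 = -3164/2627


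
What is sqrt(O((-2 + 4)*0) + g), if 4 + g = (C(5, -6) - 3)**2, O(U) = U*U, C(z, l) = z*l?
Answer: sqrt(1085) ≈ 32.939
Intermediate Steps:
C(z, l) = l*z
O(U) = U**2
g = 1085 (g = -4 + (-6*5 - 3)**2 = -4 + (-30 - 3)**2 = -4 + (-33)**2 = -4 + 1089 = 1085)
sqrt(O((-2 + 4)*0) + g) = sqrt(((-2 + 4)*0)**2 + 1085) = sqrt((2*0)**2 + 1085) = sqrt(0**2 + 1085) = sqrt(0 + 1085) = sqrt(1085)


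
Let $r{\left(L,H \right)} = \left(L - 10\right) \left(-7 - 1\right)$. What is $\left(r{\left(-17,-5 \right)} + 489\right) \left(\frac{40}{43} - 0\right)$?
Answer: $\frac{28200}{43} \approx 655.81$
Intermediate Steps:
$r{\left(L,H \right)} = 80 - 8 L$ ($r{\left(L,H \right)} = \left(-10 + L\right) \left(-8\right) = 80 - 8 L$)
$\left(r{\left(-17,-5 \right)} + 489\right) \left(\frac{40}{43} - 0\right) = \left(\left(80 - -136\right) + 489\right) \left(\frac{40}{43} - 0\right) = \left(\left(80 + 136\right) + 489\right) \left(40 \cdot \frac{1}{43} + 0\right) = \left(216 + 489\right) \left(\frac{40}{43} + 0\right) = 705 \cdot \frac{40}{43} = \frac{28200}{43}$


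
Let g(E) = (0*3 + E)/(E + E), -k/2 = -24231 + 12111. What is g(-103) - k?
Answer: -48479/2 ≈ -24240.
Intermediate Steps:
k = 24240 (k = -2*(-24231 + 12111) = -2*(-12120) = 24240)
g(E) = ½ (g(E) = (0 + E)/((2*E)) = E*(1/(2*E)) = ½)
g(-103) - k = ½ - 1*24240 = ½ - 24240 = -48479/2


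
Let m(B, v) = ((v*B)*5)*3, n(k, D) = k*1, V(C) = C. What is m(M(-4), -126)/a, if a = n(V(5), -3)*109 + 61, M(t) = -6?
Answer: 1890/101 ≈ 18.713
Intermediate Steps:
n(k, D) = k
a = 606 (a = 5*109 + 61 = 545 + 61 = 606)
m(B, v) = 15*B*v (m(B, v) = ((B*v)*5)*3 = (5*B*v)*3 = 15*B*v)
m(M(-4), -126)/a = (15*(-6)*(-126))/606 = 11340*(1/606) = 1890/101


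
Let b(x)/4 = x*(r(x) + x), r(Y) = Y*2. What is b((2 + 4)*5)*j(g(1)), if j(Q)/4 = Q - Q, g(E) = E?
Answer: 0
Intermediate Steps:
r(Y) = 2*Y
b(x) = 12*x**2 (b(x) = 4*(x*(2*x + x)) = 4*(x*(3*x)) = 4*(3*x**2) = 12*x**2)
j(Q) = 0 (j(Q) = 4*(Q - Q) = 4*0 = 0)
b((2 + 4)*5)*j(g(1)) = (12*((2 + 4)*5)**2)*0 = (12*(6*5)**2)*0 = (12*30**2)*0 = (12*900)*0 = 10800*0 = 0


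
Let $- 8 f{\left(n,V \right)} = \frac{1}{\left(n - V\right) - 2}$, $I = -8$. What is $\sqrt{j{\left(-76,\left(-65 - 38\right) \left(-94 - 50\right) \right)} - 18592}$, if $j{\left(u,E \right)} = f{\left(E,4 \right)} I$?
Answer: $\frac{i \sqrt{4086712636566}}{14826} \approx 136.35 i$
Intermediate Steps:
$f{\left(n,V \right)} = - \frac{1}{8 \left(-2 + n - V\right)}$ ($f{\left(n,V \right)} = - \frac{1}{8 \left(\left(n - V\right) - 2\right)} = - \frac{1}{8 \left(-2 + n - V\right)}$)
$j{\left(u,E \right)} = - \frac{1}{6 - E}$ ($j{\left(u,E \right)} = \frac{1}{8 \left(2 + 4 - E\right)} \left(-8\right) = \frac{1}{8 \left(6 - E\right)} \left(-8\right) = - \frac{1}{6 - E}$)
$\sqrt{j{\left(-76,\left(-65 - 38\right) \left(-94 - 50\right) \right)} - 18592} = \sqrt{\frac{1}{-6 + \left(-65 - 38\right) \left(-94 - 50\right)} - 18592} = \sqrt{\frac{1}{-6 - -14832} - 18592} = \sqrt{\frac{1}{-6 + 14832} - 18592} = \sqrt{\frac{1}{14826} - 18592} = \sqrt{- \frac{275644991}{14826}} = \frac{i \sqrt{4086712636566}}{14826}$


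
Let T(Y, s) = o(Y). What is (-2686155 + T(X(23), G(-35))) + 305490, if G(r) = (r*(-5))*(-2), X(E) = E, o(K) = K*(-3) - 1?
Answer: -2380735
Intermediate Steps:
o(K) = -1 - 3*K (o(K) = -3*K - 1 = -1 - 3*K)
G(r) = 10*r (G(r) = -5*r*(-2) = 10*r)
T(Y, s) = -1 - 3*Y
(-2686155 + T(X(23), G(-35))) + 305490 = (-2686155 + (-1 - 3*23)) + 305490 = (-2686155 + (-1 - 69)) + 305490 = (-2686155 - 70) + 305490 = -2686225 + 305490 = -2380735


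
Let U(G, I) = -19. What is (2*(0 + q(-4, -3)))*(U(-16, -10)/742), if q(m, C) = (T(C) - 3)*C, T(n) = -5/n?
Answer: -76/371 ≈ -0.20485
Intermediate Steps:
q(m, C) = C*(-3 - 5/C) (q(m, C) = (-5/C - 3)*C = (-3 - 5/C)*C = C*(-3 - 5/C))
(2*(0 + q(-4, -3)))*(U(-16, -10)/742) = (2*(0 + (-5 - 3*(-3))))*(-19/742) = (2*(0 + (-5 + 9)))*(-19*1/742) = (2*(0 + 4))*(-19/742) = (2*4)*(-19/742) = 8*(-19/742) = -76/371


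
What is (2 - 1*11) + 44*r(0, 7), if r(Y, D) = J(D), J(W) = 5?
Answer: 211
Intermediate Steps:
r(Y, D) = 5
(2 - 1*11) + 44*r(0, 7) = (2 - 1*11) + 44*5 = (2 - 11) + 220 = -9 + 220 = 211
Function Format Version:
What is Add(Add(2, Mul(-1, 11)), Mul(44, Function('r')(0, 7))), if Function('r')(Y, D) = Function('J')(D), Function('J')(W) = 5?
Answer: 211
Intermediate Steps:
Function('r')(Y, D) = 5
Add(Add(2, Mul(-1, 11)), Mul(44, Function('r')(0, 7))) = Add(Add(2, Mul(-1, 11)), Mul(44, 5)) = Add(Add(2, -11), 220) = Add(-9, 220) = 211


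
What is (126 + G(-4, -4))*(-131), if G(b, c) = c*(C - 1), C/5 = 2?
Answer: -11790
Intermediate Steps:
C = 10 (C = 5*2 = 10)
G(b, c) = 9*c (G(b, c) = c*(10 - 1) = c*9 = 9*c)
(126 + G(-4, -4))*(-131) = (126 + 9*(-4))*(-131) = (126 - 36)*(-131) = 90*(-131) = -11790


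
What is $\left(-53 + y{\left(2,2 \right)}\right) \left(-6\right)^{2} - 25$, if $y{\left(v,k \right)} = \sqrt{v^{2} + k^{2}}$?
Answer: $-1933 + 72 \sqrt{2} \approx -1831.2$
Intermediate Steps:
$y{\left(v,k \right)} = \sqrt{k^{2} + v^{2}}$
$\left(-53 + y{\left(2,2 \right)}\right) \left(-6\right)^{2} - 25 = \left(-53 + \sqrt{2^{2} + 2^{2}}\right) \left(-6\right)^{2} - 25 = \left(-53 + \sqrt{4 + 4}\right) 36 - 25 = \left(-53 + \sqrt{8}\right) 36 - 25 = \left(-53 + 2 \sqrt{2}\right) 36 - 25 = \left(-1908 + 72 \sqrt{2}\right) - 25 = -1933 + 72 \sqrt{2}$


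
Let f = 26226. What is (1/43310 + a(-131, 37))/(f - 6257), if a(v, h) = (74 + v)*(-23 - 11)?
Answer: 83934781/864857390 ≈ 0.097050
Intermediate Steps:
a(v, h) = -2516 - 34*v (a(v, h) = (74 + v)*(-34) = -2516 - 34*v)
(1/43310 + a(-131, 37))/(f - 6257) = (1/43310 + (-2516 - 34*(-131)))/(26226 - 6257) = (1/43310 + (-2516 + 4454))/19969 = (1/43310 + 1938)*(1/19969) = (83934781/43310)*(1/19969) = 83934781/864857390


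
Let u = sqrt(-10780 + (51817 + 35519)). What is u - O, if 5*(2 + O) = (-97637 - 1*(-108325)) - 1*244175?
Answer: 233497/5 + 2*sqrt(19139) ≈ 46976.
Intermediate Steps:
u = 2*sqrt(19139) (u = sqrt(-10780 + 87336) = sqrt(76556) = 2*sqrt(19139) ≈ 276.69)
O = -233497/5 (O = -2 + ((-97637 - 1*(-108325)) - 1*244175)/5 = -2 + ((-97637 + 108325) - 244175)/5 = -2 + (10688 - 244175)/5 = -2 + (1/5)*(-233487) = -2 - 233487/5 = -233497/5 ≈ -46699.)
u - O = 2*sqrt(19139) - 1*(-233497/5) = 2*sqrt(19139) + 233497/5 = 233497/5 + 2*sqrt(19139)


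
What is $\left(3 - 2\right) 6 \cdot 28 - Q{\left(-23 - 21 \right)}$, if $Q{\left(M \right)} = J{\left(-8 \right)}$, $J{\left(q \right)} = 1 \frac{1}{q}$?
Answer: $\frac{1345}{8} \approx 168.13$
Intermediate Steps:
$J{\left(q \right)} = \frac{1}{q}$
$Q{\left(M \right)} = - \frac{1}{8}$ ($Q{\left(M \right)} = \frac{1}{-8} = - \frac{1}{8}$)
$\left(3 - 2\right) 6 \cdot 28 - Q{\left(-23 - 21 \right)} = \left(3 - 2\right) 6 \cdot 28 - - \frac{1}{8} = 1 \cdot 6 \cdot 28 + \frac{1}{8} = 6 \cdot 28 + \frac{1}{8} = 168 + \frac{1}{8} = \frac{1345}{8}$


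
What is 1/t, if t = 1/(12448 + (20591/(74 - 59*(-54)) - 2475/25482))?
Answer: 172431403787/13845220 ≈ 12454.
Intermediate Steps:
t = 13845220/172431403787 (t = 1/(12448 + (20591/(74 + 3186) - 2475*1/25482)) = 1/(12448 + (20591/3260 - 825/8494)) = 1/(12448 + 86105227/13845220) = 1/(172431403787/13845220) = 13845220/172431403787 ≈ 8.0294e-5)
1/t = 1/(13845220/172431403787) = 172431403787/13845220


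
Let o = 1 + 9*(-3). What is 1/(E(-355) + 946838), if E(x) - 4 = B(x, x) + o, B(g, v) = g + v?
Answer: 1/946106 ≈ 1.0570e-6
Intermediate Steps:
o = -26 (o = 1 - 27 = -26)
E(x) = -22 + 2*x (E(x) = 4 + ((x + x) - 26) = 4 + (2*x - 26) = 4 + (-26 + 2*x) = -22 + 2*x)
1/(E(-355) + 946838) = 1/((-22 + 2*(-355)) + 946838) = 1/((-22 - 710) + 946838) = 1/(-732 + 946838) = 1/946106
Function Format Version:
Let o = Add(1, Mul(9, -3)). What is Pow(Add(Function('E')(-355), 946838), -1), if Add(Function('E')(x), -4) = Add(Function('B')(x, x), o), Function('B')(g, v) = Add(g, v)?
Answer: Rational(1, 946106) ≈ 1.0570e-6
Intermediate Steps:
o = -26 (o = Add(1, -27) = -26)
Function('E')(x) = Add(-22, Mul(2, x)) (Function('E')(x) = Add(4, Add(Add(x, x), -26)) = Add(4, Add(Mul(2, x), -26)) = Add(4, Add(-26, Mul(2, x))) = Add(-22, Mul(2, x)))
Pow(Add(Function('E')(-355), 946838), -1) = Pow(Add(Add(-22, Mul(2, -355)), 946838), -1) = Pow(Add(Add(-22, -710), 946838), -1) = Pow(Add(-732, 946838), -1) = Pow(946106, -1) = Rational(1, 946106)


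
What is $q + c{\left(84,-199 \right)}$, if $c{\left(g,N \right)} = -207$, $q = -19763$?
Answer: $-19970$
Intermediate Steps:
$q + c{\left(84,-199 \right)} = -19763 - 207 = -19970$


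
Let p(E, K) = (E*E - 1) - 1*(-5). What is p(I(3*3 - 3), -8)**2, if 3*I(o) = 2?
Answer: 1600/81 ≈ 19.753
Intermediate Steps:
I(o) = 2/3 (I(o) = (1/3)*2 = 2/3)
p(E, K) = 4 + E**2 (p(E, K) = (E**2 - 1) + 5 = (-1 + E**2) + 5 = 4 + E**2)
p(I(3*3 - 3), -8)**2 = (4 + (2/3)**2)**2 = (4 + 4/9)**2 = (40/9)**2 = 1600/81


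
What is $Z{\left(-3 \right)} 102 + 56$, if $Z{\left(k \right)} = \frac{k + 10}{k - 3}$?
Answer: $-63$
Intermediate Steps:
$Z{\left(k \right)} = \frac{10 + k}{-3 + k}$
$Z{\left(-3 \right)} 102 + 56 = \frac{10 - 3}{-3 - 3} \cdot 102 + 56 = \frac{1}{-6} \cdot 7 \cdot 102 + 56 = \left(- \frac{1}{6}\right) 7 \cdot 102 + 56 = \left(- \frac{7}{6}\right) 102 + 56 = -119 + 56 = -63$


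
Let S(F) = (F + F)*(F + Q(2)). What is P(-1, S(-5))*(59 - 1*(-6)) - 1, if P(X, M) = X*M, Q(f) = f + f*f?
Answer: 649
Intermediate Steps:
Q(f) = f + f**2
S(F) = 2*F*(6 + F) (S(F) = (F + F)*(F + 2*(1 + 2)) = (2*F)*(F + 2*3) = (2*F)*(F + 6) = (2*F)*(6 + F) = 2*F*(6 + F))
P(X, M) = M*X
P(-1, S(-5))*(59 - 1*(-6)) - 1 = ((2*(-5)*(6 - 5))*(-1))*(59 - 1*(-6)) - 1 = ((2*(-5)*1)*(-1))*(59 + 6) - 1 = -10*(-1)*65 - 1 = 10*65 - 1 = 650 - 1 = 649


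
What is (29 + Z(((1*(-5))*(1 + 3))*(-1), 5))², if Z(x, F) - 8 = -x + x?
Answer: 1369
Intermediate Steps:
Z(x, F) = 8 (Z(x, F) = 8 + (-x + x) = 8 + 0 = 8)
(29 + Z(((1*(-5))*(1 + 3))*(-1), 5))² = (29 + 8)² = 37² = 1369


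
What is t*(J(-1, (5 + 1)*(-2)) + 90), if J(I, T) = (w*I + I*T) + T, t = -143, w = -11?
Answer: -14443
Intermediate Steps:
J(I, T) = T - 11*I + I*T (J(I, T) = (-11*I + I*T) + T = T - 11*I + I*T)
t*(J(-1, (5 + 1)*(-2)) + 90) = -143*(((5 + 1)*(-2) - 11*(-1) - (5 + 1)*(-2)) + 90) = -143*((6*(-2) + 11 - 6*(-2)) + 90) = -143*((-12 + 11 - 1*(-12)) + 90) = -143*((-12 + 11 + 12) + 90) = -143*(11 + 90) = -143*101 = -14443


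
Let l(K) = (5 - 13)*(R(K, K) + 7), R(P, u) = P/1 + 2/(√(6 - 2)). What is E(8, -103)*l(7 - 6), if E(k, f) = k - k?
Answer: 0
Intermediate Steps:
R(P, u) = 1 + P (R(P, u) = P*1 + 2/(√4) = P + 2/2 = P + 2*(½) = P + 1 = 1 + P)
E(k, f) = 0
l(K) = -64 - 8*K (l(K) = (5 - 13)*((1 + K) + 7) = -8*(8 + K) = -64 - 8*K)
E(8, -103)*l(7 - 6) = 0*(-64 - 8*(7 - 6)) = 0*(-64 - 8*1) = 0*(-64 - 8) = 0*(-72) = 0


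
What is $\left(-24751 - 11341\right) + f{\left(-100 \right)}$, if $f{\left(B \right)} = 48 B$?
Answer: $-40892$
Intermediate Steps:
$\left(-24751 - 11341\right) + f{\left(-100 \right)} = \left(-24751 - 11341\right) + 48 \left(-100\right) = -36092 - 4800 = -40892$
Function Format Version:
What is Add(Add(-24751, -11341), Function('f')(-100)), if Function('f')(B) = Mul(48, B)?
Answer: -40892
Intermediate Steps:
Add(Add(-24751, -11341), Function('f')(-100)) = Add(Add(-24751, -11341), Mul(48, -100)) = Add(-36092, -4800) = -40892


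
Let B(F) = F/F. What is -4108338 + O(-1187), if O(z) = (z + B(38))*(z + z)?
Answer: -1292774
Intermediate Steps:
B(F) = 1
O(z) = 2*z*(1 + z) (O(z) = (z + 1)*(z + z) = (1 + z)*(2*z) = 2*z*(1 + z))
-4108338 + O(-1187) = -4108338 + 2*(-1187)*(1 - 1187) = -4108338 + 2*(-1187)*(-1186) = -4108338 + 2815564 = -1292774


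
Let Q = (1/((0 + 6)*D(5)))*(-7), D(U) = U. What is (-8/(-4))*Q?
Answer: -7/15 ≈ -0.46667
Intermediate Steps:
Q = -7/30 (Q = (1/((0 + 6)*5))*(-7) = ((⅕)/6)*(-7) = ((⅙)*(⅕))*(-7) = (1/30)*(-7) = -7/30 ≈ -0.23333)
(-8/(-4))*Q = -8/(-4)*(-7/30) = -8*(-¼)*(-7/30) = 2*(-7/30) = -7/15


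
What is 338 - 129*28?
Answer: -3274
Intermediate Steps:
338 - 129*28 = 338 - 1*3612 = 338 - 3612 = -3274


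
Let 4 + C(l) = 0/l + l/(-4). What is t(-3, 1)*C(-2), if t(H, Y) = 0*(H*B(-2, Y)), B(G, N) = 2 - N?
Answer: 0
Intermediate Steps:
C(l) = -4 - l/4 (C(l) = -4 + (0/l + l/(-4)) = -4 + (0 + l*(-¼)) = -4 + (0 - l/4) = -4 - l/4)
t(H, Y) = 0 (t(H, Y) = 0*(H*(2 - Y)) = 0)
t(-3, 1)*C(-2) = 0*(-4 - ¼*(-2)) = 0*(-4 + ½) = 0*(-7/2) = 0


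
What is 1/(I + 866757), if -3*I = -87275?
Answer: 3/2687546 ≈ 1.1163e-6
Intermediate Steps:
I = 87275/3 (I = -⅓*(-87275) = 87275/3 ≈ 29092.)
1/(I + 866757) = 1/(87275/3 + 866757) = 1/(2687546/3) = 3/2687546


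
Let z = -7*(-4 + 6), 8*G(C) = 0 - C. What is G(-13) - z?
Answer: 125/8 ≈ 15.625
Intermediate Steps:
G(C) = -C/8 (G(C) = (0 - C)/8 = (-C)/8 = -C/8)
z = -14 (z = -7*2 = -14)
G(-13) - z = -⅛*(-13) - 1*(-14) = 13/8 + 14 = 125/8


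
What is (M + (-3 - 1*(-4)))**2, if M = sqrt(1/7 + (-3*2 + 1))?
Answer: (7 + I*sqrt(238))**2/49 ≈ -3.8571 + 4.4078*I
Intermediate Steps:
M = I*sqrt(238)/7 (M = sqrt(1/7 + (-6 + 1)) = sqrt(1/7 - 5) = sqrt(-34/7) = I*sqrt(238)/7 ≈ 2.2039*I)
(M + (-3 - 1*(-4)))**2 = (I*sqrt(238)/7 + (-3 - 1*(-4)))**2 = (I*sqrt(238)/7 + (-3 + 4))**2 = (I*sqrt(238)/7 + 1)**2 = (1 + I*sqrt(238)/7)**2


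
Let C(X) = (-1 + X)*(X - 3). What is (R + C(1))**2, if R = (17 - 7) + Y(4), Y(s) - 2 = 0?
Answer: 144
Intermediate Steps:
Y(s) = 2 (Y(s) = 2 + 0 = 2)
C(X) = (-1 + X)*(-3 + X)
R = 12 (R = (17 - 7) + 2 = 10 + 2 = 12)
(R + C(1))**2 = (12 + (3 + 1**2 - 4*1))**2 = (12 + (3 + 1 - 4))**2 = (12 + 0)**2 = 12**2 = 144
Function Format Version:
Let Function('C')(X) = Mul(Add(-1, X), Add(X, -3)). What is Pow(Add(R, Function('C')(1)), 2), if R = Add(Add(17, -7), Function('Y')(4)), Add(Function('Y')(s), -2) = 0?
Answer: 144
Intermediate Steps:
Function('Y')(s) = 2 (Function('Y')(s) = Add(2, 0) = 2)
Function('C')(X) = Mul(Add(-1, X), Add(-3, X))
R = 12 (R = Add(Add(17, -7), 2) = Add(10, 2) = 12)
Pow(Add(R, Function('C')(1)), 2) = Pow(Add(12, Add(3, Pow(1, 2), Mul(-4, 1))), 2) = Pow(Add(12, Add(3, 1, -4)), 2) = Pow(Add(12, 0), 2) = Pow(12, 2) = 144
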